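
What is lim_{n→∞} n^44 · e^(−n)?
lim = 0

Exponentials with base > 1 dominate every fixed polynomial: for any fixed c, n^c / e^n → 0 as n → ∞ (e.g. by the ratio test, or since e^n grows faster than any power of n). Hence n^44 · e^(−n) = n^44 / e^n → 0.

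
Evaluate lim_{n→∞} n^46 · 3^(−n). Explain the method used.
lim = 0

Exponentials with base > 1 dominate every fixed polynomial: for any fixed c, n^c / 3^n → 0 as n → ∞ (e.g. by the ratio test, or by writing 3^n = e^(n ln 3) and noting e^(n ln 3) / n^c → ∞). Hence n^46 · 3^(−n) = n^46 / 3^n → 0.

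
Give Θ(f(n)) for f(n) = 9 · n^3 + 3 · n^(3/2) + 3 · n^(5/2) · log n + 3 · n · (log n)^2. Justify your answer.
f(n) ∈ Θ(n^3)

Compare the terms by growth order. For large n, n^a · (log n)^b dominates n^a' · (log n)^b' iff a > a', or (a = a' and b > b'). Ranking the 4 terms shows the dominant one is 9 · n^3. Hence f(n) ∈ Θ(n^3).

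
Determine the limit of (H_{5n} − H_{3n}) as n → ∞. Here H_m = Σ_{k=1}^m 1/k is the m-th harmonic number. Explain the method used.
lim = ln(5/3)

Euler-Maclaurin gives H_m = ln m + γ + 1/(2m) + O(1/m^2). The γ and O(1/m) terms cancel in the difference:
  H_{5n} − H_{3n} = ln(5n) − ln(3n) + O(1/n) = ln(5/3) + O(1/n).
Hence the limit is ln(5/3).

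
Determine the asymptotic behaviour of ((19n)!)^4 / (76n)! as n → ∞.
((19n)!)^4/(76n)! ~ ((2π·19n)^(3/2) / 2) · 4^(−4·19n)  →  0

Write N = 19n. Stirling: N! ~ sqrt(2π N)(N/e)^N and (4N)! ~ sqrt(2π·4N)·(4N/e)^(4N).
  (N!)^4/(4N)! ~ (2π N)^(4/2) (N/e)^(4N) / [sqrt(2π·4N) (4N/e)^(4N)]
     = (2π N)^(4/2) / sqrt(2π·4N) · (N/(4N))^(4N)
     = (2π N)^((4−1)/2) / 2 · 4^(−4N).
Since 4^4 > 1, the factor 4^(−4N) decays exponentially, so the ratio → 0. Substituting N = 19n gives the stated form.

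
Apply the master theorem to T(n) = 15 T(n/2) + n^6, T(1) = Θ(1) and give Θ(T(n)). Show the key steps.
T(n) = Θ(n^6)

log_2 15 ≈ 3.907. f(n) = n^6 dominates n^(log_2 15) since 6 > 3.907, and the regularity condition a·f(n/b) = 15·(n/2)^6 = (15/64)·n^6 ≤ c·f(n) holds with c = 15/64 ≈ 0.234 < 1. So this is Case 3: T(n) = Θ(f(n)) = Θ(n^6).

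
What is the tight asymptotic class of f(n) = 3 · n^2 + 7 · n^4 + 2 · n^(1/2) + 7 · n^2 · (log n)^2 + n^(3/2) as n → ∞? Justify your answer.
f(n) ∈ Θ(n^4)

Compare the terms by growth order. For large n, n^a · (log n)^b dominates n^a' · (log n)^b' iff a > a', or (a = a' and b > b'). Ranking the 5 terms shows the dominant one is 7 · n^4. Hence f(n) ∈ Θ(n^4).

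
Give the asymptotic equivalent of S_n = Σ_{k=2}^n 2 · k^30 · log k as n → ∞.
S_n ~ 2 · n^31 log n / 31 − 2 · n^31 / 961

By integral comparison, S_n = ∫_1^n 2 · x^30 · log x dx + O(n^30 · log n). For the integral, ∫ x^30 log x dx = n^31 log n / 31 − n^31/961 (integration by parts). Hence S_n ~ 2 · n^31 log n / 31 − 2 · n^31 / 961.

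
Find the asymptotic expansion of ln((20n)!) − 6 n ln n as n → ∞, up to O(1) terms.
ln((20n)!) − 6 n ln n = 14 n ln n + 20(ln 20 − 1) n + (1/2) ln(2π·20n) + O(1/n)

Stirling: ln((20n)!) = 20n ln(20n) − 20n + (1/2) ln(2π·20n) + O(1/n).
Expand 20n ln(20n) = 20n (ln n + ln 20) = 20n ln n + 20n ln 20.
Subtract 6n ln n: leading term is (20 − 6) n ln n = 14 n ln n. The next term is 20n ln 20 − 20n = 20(ln 20 − 1) n. Then the (1/2) ln(2π·20n) correction.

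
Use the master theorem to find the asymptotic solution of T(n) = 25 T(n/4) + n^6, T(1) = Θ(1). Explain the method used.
T(n) = Θ(n^6)

log_4 25 ≈ 2.322. f(n) = n^6 dominates n^(log_4 25) since 6 > 2.322, and the regularity condition a·f(n/b) = 25·(n/4)^6 = (25/4096)·n^6 ≤ c·f(n) holds with c = 25/4096 ≈ 0.0061 < 1. So this is Case 3: T(n) = Θ(f(n)) = Θ(n^6).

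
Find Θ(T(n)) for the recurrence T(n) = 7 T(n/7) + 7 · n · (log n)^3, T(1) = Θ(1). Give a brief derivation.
T(n) = Θ(n · (log n)^4)

Here log_7 7 = 1 and f(n) = 7 · n · (log n)^3 = Θ(n^(log_7 7) · (log n)^3). This is the extended Case 2 of the master theorem (f matches the critical exponent up to log factors), giving T(n) = Θ(n^(log_7 7) · (log n)^(3+1)) = Θ(n · (log n)^4).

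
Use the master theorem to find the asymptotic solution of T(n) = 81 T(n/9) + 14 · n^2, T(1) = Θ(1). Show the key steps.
T(n) = Θ(n^2 log n)

log_9 81 = 2, and f(n) = 14 · n^2 = Θ(n^(log_9 81)). This is Case 2 of the master theorem: T(n) = Θ(f(n) · log n) = Θ(n^2 log n).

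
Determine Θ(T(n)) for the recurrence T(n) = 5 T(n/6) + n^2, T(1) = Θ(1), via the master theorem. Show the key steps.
T(n) = Θ(n^2)

log_6 5 ≈ 0.898. f(n) = n^2 dominates n^(log_6 5) since 2 > 0.898, and the regularity condition a·f(n/b) = 5·(n/6)^2 = (5/36)·n^2 ≤ c·f(n) holds with c = 5/36 ≈ 0.139 < 1. So this is Case 3: T(n) = Θ(f(n)) = Θ(n^2).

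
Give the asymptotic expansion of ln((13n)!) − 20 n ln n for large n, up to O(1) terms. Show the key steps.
ln((13n)!) − 20 n ln n = −7 n ln n + 13(ln 13 − 1) n + (1/2) ln(2π·13n) + O(1/n)

Stirling: ln((13n)!) = 13n ln(13n) − 13n + (1/2) ln(2π·13n) + O(1/n).
Expand 13n ln(13n) = 13n (ln n + ln 13) = 13n ln n + 13n ln 13.
Subtract 20n ln n: leading term is (13 − 20) n ln n = −7 n ln n. The next term is 13n ln 13 − 13n = 13(ln 13 − 1) n. Then the (1/2) ln(2π·13n) correction.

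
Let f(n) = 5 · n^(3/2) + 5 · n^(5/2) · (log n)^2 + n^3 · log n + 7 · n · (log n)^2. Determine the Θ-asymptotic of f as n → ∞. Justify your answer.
f(n) ∈ Θ(n^3 · log n)

Compare the terms by growth order. For large n, n^a · (log n)^b dominates n^a' · (log n)^b' iff a > a', or (a = a' and b > b'). Ranking the 4 terms shows the dominant one is n^3 · log n. Hence f(n) ∈ Θ(n^3 · log n).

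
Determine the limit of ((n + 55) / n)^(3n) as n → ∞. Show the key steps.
lim = e^165

Rewrite as (1 + 55/n)^(3n). By the standard limit (1 + x/n)^n → e^x, we have (1 + 55/n)^n → e^55, and raising to the 3rd power gives e^165.
More precisely, ln[(1 + 55/n)^(3n)] = 3n · ln(1 + 55/n) = 3n · (55/n + O(1/n^2)) = 165 + O(1/n) → 165.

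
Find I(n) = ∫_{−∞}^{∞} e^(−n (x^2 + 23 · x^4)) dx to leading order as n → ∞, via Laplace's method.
I(n) ~ sqrt(π/n)

φ(x) = x^2 + 23 · x^4 has its unique global minimum at x* = 0 (since φ'(x) = 2x + 92x^3 = 0 only at x = 0 for real x with both coefficients positive, and φ → ∞ as |x| → ∞). At x* = 0, φ(0) = 0 and φ''(0) = 2. Laplace's method then gives
  I(n) ~ sqrt(2π / (n · φ''(0))) · e^(−n φ(0)) = sqrt(2π / (2n)) = sqrt(π/n).
The 23 · x^4 term contributes only at subleading order (an O(1/n) relative correction).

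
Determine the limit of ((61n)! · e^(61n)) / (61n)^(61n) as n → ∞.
lim = ∞

Stirling: (61n)! ~ sqrt(2π·61n) · (61n/e)^(61n). Hence
  (61n)! · e^(61n) / (61n)^(61n) ~ sqrt(2π·61n) = sqrt(2π·61) · sqrt(n) → ∞.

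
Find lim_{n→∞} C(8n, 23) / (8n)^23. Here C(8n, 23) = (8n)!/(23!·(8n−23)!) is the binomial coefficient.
lim = 1/23! = 1/25852016738884976640000

With N = 8n → ∞: C(N, 23) / N^23 = [N(N−1)…(N−22)] / (23! · N^23) = (1/23!) · 1 · (1 − 1/(8n)) · … · (1 − 22/(8n)). Each factor → 1 as N → ∞, so the limit is 1/23! = 1/25852016738884976640000.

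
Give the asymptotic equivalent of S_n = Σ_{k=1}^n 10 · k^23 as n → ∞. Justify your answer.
S_n ~ 5 · n^24 / 12

By integral comparison (Euler-Maclaurin), Σ_{k=1}^n 10 · k^23 = 10 · ∫_0^n x^23 dx + O(n^23) = 10 · n^24/24 = 5 · n^24 / 12 + O(n^23). (Equivalently, Faulhaber's formula gives the same leading term.)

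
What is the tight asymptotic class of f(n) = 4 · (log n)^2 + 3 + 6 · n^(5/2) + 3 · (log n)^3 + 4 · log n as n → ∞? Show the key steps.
f(n) ∈ Θ(n^(5/2))

Compare the terms by growth order. For large n, n^a · (log n)^b dominates n^a' · (log n)^b' iff a > a', or (a = a' and b > b'). Ranking the 5 terms shows the dominant one is 6 · n^(5/2). Hence f(n) ∈ Θ(n^(5/2)).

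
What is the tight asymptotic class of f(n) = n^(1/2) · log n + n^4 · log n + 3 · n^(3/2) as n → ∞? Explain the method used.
f(n) ∈ Θ(n^4 · log n)

Compare the terms by growth order. For large n, n^a · (log n)^b dominates n^a' · (log n)^b' iff a > a', or (a = a' and b > b'). Ranking the 3 terms shows the dominant one is n^4 · log n. Hence f(n) ∈ Θ(n^4 · log n).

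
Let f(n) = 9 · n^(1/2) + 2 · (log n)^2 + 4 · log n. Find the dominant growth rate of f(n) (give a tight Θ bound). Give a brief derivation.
f(n) ∈ Θ(n^(1/2))

Compare the terms by growth order. For large n, n^a · (log n)^b dominates n^a' · (log n)^b' iff a > a', or (a = a' and b > b'). Ranking the 3 terms shows the dominant one is 9 · n^(1/2). Hence f(n) ∈ Θ(n^(1/2)).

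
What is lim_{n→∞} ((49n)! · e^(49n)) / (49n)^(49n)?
lim = ∞

Stirling: (49n)! ~ sqrt(2π·49n) · (49n/e)^(49n). Hence
  (49n)! · e^(49n) / (49n)^(49n) ~ sqrt(2π·49n) = sqrt(2π·49) · sqrt(n) → ∞.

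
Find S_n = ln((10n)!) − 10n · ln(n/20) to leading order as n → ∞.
S_n ~ 10n · (ln 200 − 1) + O(ln n)

Stirling: ln((10n)!) = 10n ln(10n) − 10n + O(ln n).
  S_n = 10n ln(10n) − 10n − 10n ln(n/20) + O(ln n)
      = 10n ln(10n) − 10n ln n + 10n ln 20 − 10n + O(ln n)
      = 10n ln 10 + 10n ln 20 − 10n + O(ln n)
      = 10n (ln 200 − 1) + O(ln n).
Numerically ln(200) − 1 ≈ 4.2983.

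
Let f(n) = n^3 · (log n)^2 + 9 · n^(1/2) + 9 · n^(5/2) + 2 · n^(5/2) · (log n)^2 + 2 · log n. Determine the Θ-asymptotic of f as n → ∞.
f(n) ∈ Θ(n^3 · (log n)^2)

Compare the terms by growth order. For large n, n^a · (log n)^b dominates n^a' · (log n)^b' iff a > a', or (a = a' and b > b'). Ranking the 5 terms shows the dominant one is n^3 · (log n)^2. Hence f(n) ∈ Θ(n^3 · (log n)^2).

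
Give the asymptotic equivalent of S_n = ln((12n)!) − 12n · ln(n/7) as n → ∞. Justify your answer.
S_n ~ 12n · (ln 84 − 1) + O(ln n)

Stirling: ln((12n)!) = 12n ln(12n) − 12n + O(ln n).
  S_n = 12n ln(12n) − 12n − 12n ln(n/7) + O(ln n)
      = 12n ln(12n) − 12n ln n + 12n ln 7 − 12n + O(ln n)
      = 12n ln 12 + 12n ln 7 − 12n + O(ln n)
      = 12n (ln 84 − 1) + O(ln n).
Numerically ln(84) − 1 ≈ 3.4308.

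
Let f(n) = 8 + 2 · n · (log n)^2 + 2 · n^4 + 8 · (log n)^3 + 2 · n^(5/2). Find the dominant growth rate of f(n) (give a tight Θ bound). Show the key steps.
f(n) ∈ Θ(n^4)

Compare the terms by growth order. For large n, n^a · (log n)^b dominates n^a' · (log n)^b' iff a > a', or (a = a' and b > b'). Ranking the 5 terms shows the dominant one is 2 · n^4. Hence f(n) ∈ Θ(n^4).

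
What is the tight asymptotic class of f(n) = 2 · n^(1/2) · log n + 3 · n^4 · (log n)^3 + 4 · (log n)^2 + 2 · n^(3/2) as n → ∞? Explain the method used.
f(n) ∈ Θ(n^4 · (log n)^3)

Compare the terms by growth order. For large n, n^a · (log n)^b dominates n^a' · (log n)^b' iff a > a', or (a = a' and b > b'). Ranking the 4 terms shows the dominant one is 3 · n^4 · (log n)^3. Hence f(n) ∈ Θ(n^4 · (log n)^3).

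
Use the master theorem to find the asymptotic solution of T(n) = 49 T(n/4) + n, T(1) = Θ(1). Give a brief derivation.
T(n) = Θ(n^(log_4 49))

Master theorem: compare f(n) = n to n^(log_4 49) where log_4 49 ≈ 2.807. Since 1 < log_4 49, we have f(n) = O(n^(log_4 49 − ε)) for some ε > 0 — Case 1. Hence T(n) = Θ(n^(log_4 49)).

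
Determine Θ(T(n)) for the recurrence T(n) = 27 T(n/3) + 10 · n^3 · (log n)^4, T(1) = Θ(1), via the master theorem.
T(n) = Θ(n^3 · (log n)^5)

Here log_3 27 = 3 and f(n) = 10 · n^3 · (log n)^4 = Θ(n^(log_3 27) · (log n)^4). This is the extended Case 2 of the master theorem (f matches the critical exponent up to log factors), giving T(n) = Θ(n^(log_3 27) · (log n)^(4+1)) = Θ(n^3 · (log n)^5).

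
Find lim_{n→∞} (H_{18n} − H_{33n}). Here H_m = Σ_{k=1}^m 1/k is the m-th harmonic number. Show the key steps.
lim = ln(18/33) = ln(6/11)

Euler-Maclaurin gives H_m = ln m + γ + 1/(2m) + O(1/m^2). The γ and O(1/m) terms cancel in the difference:
  H_{18n} − H_{33n} = ln(18n) − ln(33n) + O(1/n) = ln(18/33) + O(1/n).
Hence the limit is ln(18/33) = ln(6/11).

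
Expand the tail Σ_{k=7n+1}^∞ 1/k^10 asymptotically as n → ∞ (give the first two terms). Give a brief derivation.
Σ_{k>7n} 1/k^10 = 1/(9 · (7n)^9) − 1/(2 · (7n)^10) + O(1/(7n)^11)

Compare to the integral: ∫_{7n}^∞ x^(−10) dx = [−x^(−9)/9]_{7n}^∞ = 1/((10−1)·(7n)^9). The Euler-Maclaurin correction adds −f(7n)/2 = −1/(2·(7n)^10). Euler-Maclaurin then gives
  Σ_{k>7n} 1/k^10 = ∫_{7n}^∞ dx/x^10 − 1/(2·(7n)^10) + O(1/(7n)^11).
(Equivalently this is ζ(10) − Σ_{k≤7n} 1/k^10.)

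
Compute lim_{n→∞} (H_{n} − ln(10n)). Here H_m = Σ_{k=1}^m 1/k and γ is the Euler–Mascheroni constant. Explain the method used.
lim = −ln 10 + γ

By Euler-Maclaurin, H_m = ln m + γ + O(1/m). So
  H_{n} − ln(10n) = ln(n) + γ − ln(10n) + O(1/n)
                       = ln(1/10) + γ + O(1/n).
Hence the limit is ln(1/10) + γ.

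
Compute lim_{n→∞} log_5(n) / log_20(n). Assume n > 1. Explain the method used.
lim = ln(20) / ln(5) = log_5(20)

Change of base: log_5(n) = ln n / ln 5 and log_20(n) = ln n / ln 20. The ratio is (ln n / ln 5) · (ln 20 / ln n) = ln 20 / ln 5, a constant independent of n. So the limit is ln 20 / ln 5 = log_5(20).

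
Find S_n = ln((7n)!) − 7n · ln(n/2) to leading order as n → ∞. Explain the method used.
S_n ~ 7n · (ln 14 − 1) + O(ln n)

Stirling: ln((7n)!) = 7n ln(7n) − 7n + O(ln n).
  S_n = 7n ln(7n) − 7n − 7n ln(n/2) + O(ln n)
      = 7n ln(7n) − 7n ln n + 7n ln 2 − 7n + O(ln n)
      = 7n ln 7 + 7n ln 2 − 7n + O(ln n)
      = 7n (ln 14 − 1) + O(ln n).
Numerically ln(14) − 1 ≈ 1.6391.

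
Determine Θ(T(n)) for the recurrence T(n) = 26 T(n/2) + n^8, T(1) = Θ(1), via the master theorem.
T(n) = Θ(n^8)

log_2 26 ≈ 4.700. f(n) = n^8 dominates n^(log_2 26) since 8 > 4.700, and the regularity condition a·f(n/b) = 26·(n/2)^8 = (26/256)·n^8 ≤ c·f(n) holds with c = 26/256 ≈ 0.102 < 1. So this is Case 3: T(n) = Θ(f(n)) = Θ(n^8).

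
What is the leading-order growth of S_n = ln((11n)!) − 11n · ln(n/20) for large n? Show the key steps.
S_n ~ 11n · (ln 220 − 1) + O(ln n)

Stirling: ln((11n)!) = 11n ln(11n) − 11n + O(ln n).
  S_n = 11n ln(11n) − 11n − 11n ln(n/20) + O(ln n)
      = 11n ln(11n) − 11n ln n + 11n ln 20 − 11n + O(ln n)
      = 11n ln 11 + 11n ln 20 − 11n + O(ln n)
      = 11n (ln 220 − 1) + O(ln n).
Numerically ln(220) − 1 ≈ 4.3936.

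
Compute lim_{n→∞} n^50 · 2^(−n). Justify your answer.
lim = 0

Exponentials with base > 1 dominate every fixed polynomial: for any fixed c, n^c / 2^n → 0 as n → ∞ (e.g. by the ratio test, or by writing 2^n = e^(n ln 2) and noting e^(n ln 2) / n^c → ∞). Hence n^50 · 2^(−n) = n^50 / 2^n → 0.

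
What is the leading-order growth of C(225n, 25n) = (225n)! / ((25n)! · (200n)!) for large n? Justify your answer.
C(225n, 25n) ~ (387420489/16777216)^(25n) · sqrt(9/(16π·25n))

Write N = 25n. Apply Stirling to each factorial:
  (9N)! ~ sqrt(2π·9N) · (9N/e)^(9N),
  N! ~ sqrt(2π N) · (N/e)^N,
  (8N)! ~ sqrt(2π·8N) · (8N/e)^(8N).
The exponential factors combine to (9N)^(9N) / (N^N · (8N)^(8N)) = 9^(9N)/8^(8N) = (9^9/8^8)^N = (387420489/16777216)^N.
The square-root prefactors combine to sqrt(2π·9N) / (sqrt(2π N)·sqrt(2π·8N)) = sqrt(9 / (2π·8·N)) = sqrt(9/(16π·25n)).
Substituting N = 25n: C(225n, 25n) ~ (387420489/16777216)^(25n) · sqrt(9/(16π·25n)).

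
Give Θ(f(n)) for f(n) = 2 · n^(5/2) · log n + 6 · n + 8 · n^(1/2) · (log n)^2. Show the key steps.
f(n) ∈ Θ(n^(5/2) · log n)

Compare the terms by growth order. For large n, n^a · (log n)^b dominates n^a' · (log n)^b' iff a > a', or (a = a' and b > b'). Ranking the 3 terms shows the dominant one is 2 · n^(5/2) · log n. Hence f(n) ∈ Θ(n^(5/2) · log n).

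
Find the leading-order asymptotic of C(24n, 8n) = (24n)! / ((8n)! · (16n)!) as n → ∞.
C(24n, 8n) ~ (27/4)^(8n) · sqrt(3/(4π·8n))

Write N = 8n. Apply Stirling to each factorial:
  (3N)! ~ sqrt(2π·3N) · (3N/e)^(3N),
  N! ~ sqrt(2π N) · (N/e)^N,
  (2N)! ~ sqrt(2π·2N) · (2N/e)^(2N).
The exponential factors combine to (3N)^(3N) / (N^N · (2N)^(2N)) = 3^(3N)/2^(2N) = (3^3/2^2)^N = (27/4)^N.
The square-root prefactors combine to sqrt(2π·3N) / (sqrt(2π N)·sqrt(2π·2N)) = sqrt(3 / (2π·2·N)) = sqrt(3/(4π·8n)).
Substituting N = 8n: C(24n, 8n) ~ (27/4)^(8n) · sqrt(3/(4π·8n)).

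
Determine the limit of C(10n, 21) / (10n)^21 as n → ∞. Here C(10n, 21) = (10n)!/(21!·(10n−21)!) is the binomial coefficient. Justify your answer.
lim = 1/21! = 1/51090942171709440000

With N = 10n → ∞: C(N, 21) / N^21 = [N(N−1)…(N−20)] / (21! · N^21) = (1/21!) · 1 · (1 − 1/(10n)) · … · (1 − 20/(10n)). Each factor → 1 as N → ∞, so the limit is 1/21! = 1/51090942171709440000.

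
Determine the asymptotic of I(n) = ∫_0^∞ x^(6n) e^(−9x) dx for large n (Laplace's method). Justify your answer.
I(n) ~ (sqrt(2π·6n) / 9) · (6n/(9e))^(6n)

Write the integrand as exp(6n ln x − 9x) and set f(x) = 6n ln x − 9x. Then f'(x) = 6n/x − 9 = 0 at x* = 6n/9, and f''(x*) = −6n/x*^2 = −9^2/(6n). Laplace's method (interior maximum) gives
  I(n) ~ e^(f(x*)) · sqrt(2π / |f''(x*)|)
        = exp(6n ln(6n/9) − 6n) · sqrt(2π · 6n / 9^2)
        = (6n/9)^(6n) e^(−6n) · sqrt(2π·6n) / 9
        = (sqrt(2π·6n) / 9) · (6n/(9e))^(6n).
This matches Γ(6n+1)/9^(6n+1) with Stirling applied to Γ.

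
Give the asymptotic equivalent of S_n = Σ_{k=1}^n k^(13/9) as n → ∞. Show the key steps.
S_n ~ (9/22) · n^(22/9)

Integral comparison: Σ_{k=1}^n k^(13/9) = ∫_0^n x^(13/9) dx + O(n^(13/9)). The integral is n^(1 + 13/9) / (1 + 13/9) = n^((13+9)/9) / ((13+9)/9) = (9/22) · n^(22/9).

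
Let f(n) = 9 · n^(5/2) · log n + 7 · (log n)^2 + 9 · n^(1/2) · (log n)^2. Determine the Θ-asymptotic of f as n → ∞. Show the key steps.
f(n) ∈ Θ(n^(5/2) · log n)

Compare the terms by growth order. For large n, n^a · (log n)^b dominates n^a' · (log n)^b' iff a > a', or (a = a' and b > b'). Ranking the 3 terms shows the dominant one is 9 · n^(5/2) · log n. Hence f(n) ∈ Θ(n^(5/2) · log n).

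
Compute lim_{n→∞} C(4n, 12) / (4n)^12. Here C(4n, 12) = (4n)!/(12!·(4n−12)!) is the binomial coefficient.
lim = 1/12! = 1/479001600

With N = 4n → ∞: C(N, 12) / N^12 = [N(N−1)…(N−11)] / (12! · N^12) = (1/12!) · 1 · (1 − 1/(4n)) · … · (1 − 11/(4n)). Each factor → 1 as N → ∞, so the limit is 1/12! = 1/479001600.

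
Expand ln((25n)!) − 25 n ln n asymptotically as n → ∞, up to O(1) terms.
ln((25n)!) − 25 n ln n = 25(ln 25 − 1) n + (1/2) ln(2π·25n) + O(1/n)

Stirling: ln((25n)!) = 25n ln(25n) − 25n + (1/2) ln(2π·25n) + O(1/n).
Since 25n ln(25n) = 25n ln n + 25n ln 25, subtracting 25n ln n cancels the n ln n term exactly. What remains is 25(ln 25 − 1) n + (1/2) ln(2π·25n) + O(1/n).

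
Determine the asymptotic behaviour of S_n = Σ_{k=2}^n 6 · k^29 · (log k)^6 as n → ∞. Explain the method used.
S_n ~ n^30 · (log n)^6 / 5

By integral comparison, S_n = ∫_1^n 6 · x^29 · (log x)^6 dx + O(n^29 · (log n)^6). For the integral, the leading term of ∫_1^n x^29 (log x)^6 dx is n^30/30 · (log n)^6 (by repeated integration by parts; each step lowers the log-exponent and produces a relatively O(1/log n) correction). Hence S_n ~ n^30 · (log n)^6 / 5.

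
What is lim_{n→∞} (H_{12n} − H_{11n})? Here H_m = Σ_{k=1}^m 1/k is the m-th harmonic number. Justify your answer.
lim = ln(12/11)

Euler-Maclaurin gives H_m = ln m + γ + 1/(2m) + O(1/m^2). The γ and O(1/m) terms cancel in the difference:
  H_{12n} − H_{11n} = ln(12n) − ln(11n) + O(1/n) = ln(12/11) + O(1/n).
Hence the limit is ln(12/11).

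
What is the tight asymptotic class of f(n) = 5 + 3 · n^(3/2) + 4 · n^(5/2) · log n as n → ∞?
f(n) ∈ Θ(n^(5/2) · log n)

Compare the terms by growth order. For large n, n^a · (log n)^b dominates n^a' · (log n)^b' iff a > a', or (a = a' and b > b'). Ranking the 3 terms shows the dominant one is 4 · n^(5/2) · log n. Hence f(n) ∈ Θ(n^(5/2) · log n).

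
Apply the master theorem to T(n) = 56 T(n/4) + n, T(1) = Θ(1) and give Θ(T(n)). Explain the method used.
T(n) = Θ(n^(log_4 56))

Master theorem: compare f(n) = n to n^(log_4 56) where log_4 56 ≈ 2.904. Since 1 < log_4 56, we have f(n) = O(n^(log_4 56 − ε)) for some ε > 0 — Case 1. Hence T(n) = Θ(n^(log_4 56)).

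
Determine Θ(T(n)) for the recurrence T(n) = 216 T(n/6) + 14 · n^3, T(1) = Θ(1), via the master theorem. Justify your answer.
T(n) = Θ(n^3 log n)

log_6 216 = 3, and f(n) = 14 · n^3 = Θ(n^(log_6 216)). This is Case 2 of the master theorem: T(n) = Θ(f(n) · log n) = Θ(n^3 log n).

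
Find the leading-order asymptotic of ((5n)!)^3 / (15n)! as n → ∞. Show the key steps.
((5n)!)^3/(15n)! ~ ((2π·5n)^(2/2) / sqrt(3)) · 3^(−3·5n)  →  0

Write N = 5n. Stirling: N! ~ sqrt(2π N)(N/e)^N and (3N)! ~ sqrt(2π·3N)·(3N/e)^(3N).
  (N!)^3/(3N)! ~ (2π N)^(3/2) (N/e)^(3N) / [sqrt(2π·3N) (3N/e)^(3N)]
     = (2π N)^(3/2) / sqrt(2π·3N) · (N/(3N))^(3N)
     = (2π N)^((3−1)/2) / sqrt(3) · 3^(−3N).
Since 3^3 > 1, the factor 3^(−3N) decays exponentially, so the ratio → 0. Substituting N = 5n gives the stated form.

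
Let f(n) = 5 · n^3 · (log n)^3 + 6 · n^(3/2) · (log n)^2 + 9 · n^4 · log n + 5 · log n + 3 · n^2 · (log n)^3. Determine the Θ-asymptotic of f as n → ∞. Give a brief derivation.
f(n) ∈ Θ(n^4 · log n)

Compare the terms by growth order. For large n, n^a · (log n)^b dominates n^a' · (log n)^b' iff a > a', or (a = a' and b > b'). Ranking the 5 terms shows the dominant one is 9 · n^4 · log n. Hence f(n) ∈ Θ(n^4 · log n).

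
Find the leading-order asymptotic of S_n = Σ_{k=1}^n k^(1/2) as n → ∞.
S_n ~ (2/3) · n^(3/2)

Integral comparison: Σ_{k=1}^n k^(1/2) = ∫_0^n x^(1/2) dx + O(n^(1/2)). The integral is n^(1 + 1/2) / (1 + 1/2) = n^((1+2)/2) / ((1+2)/2) = (2/3) · n^(3/2).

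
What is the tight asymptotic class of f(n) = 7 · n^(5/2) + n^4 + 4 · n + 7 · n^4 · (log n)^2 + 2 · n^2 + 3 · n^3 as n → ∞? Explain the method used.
f(n) ∈ Θ(n^4 · (log n)^2)

Compare the terms by growth order. For large n, n^a · (log n)^b dominates n^a' · (log n)^b' iff a > a', or (a = a' and b > b'). Ranking the 6 terms shows the dominant one is 7 · n^4 · (log n)^2. Hence f(n) ∈ Θ(n^4 · (log n)^2).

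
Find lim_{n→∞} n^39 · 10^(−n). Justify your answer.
lim = 0

Exponentials with base > 1 dominate every fixed polynomial: for any fixed c, n^c / 10^n → 0 as n → ∞ (e.g. by the ratio test, or by writing 10^n = e^(n ln 10) and noting e^(n ln 10) / n^c → ∞). Hence n^39 · 10^(−n) = n^39 / 10^n → 0.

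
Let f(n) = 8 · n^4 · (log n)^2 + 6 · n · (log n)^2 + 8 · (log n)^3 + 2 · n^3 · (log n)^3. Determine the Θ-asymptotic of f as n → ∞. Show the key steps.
f(n) ∈ Θ(n^4 · (log n)^2)

Compare the terms by growth order. For large n, n^a · (log n)^b dominates n^a' · (log n)^b' iff a > a', or (a = a' and b > b'). Ranking the 4 terms shows the dominant one is 8 · n^4 · (log n)^2. Hence f(n) ∈ Θ(n^4 · (log n)^2).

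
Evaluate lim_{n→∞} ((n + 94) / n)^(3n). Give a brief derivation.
lim = e^282

Rewrite as (1 + 94/n)^(3n). By the standard limit (1 + x/n)^n → e^x, we have (1 + 94/n)^n → e^94, and raising to the 3rd power gives e^282.
More precisely, ln[(1 + 94/n)^(3n)] = 3n · ln(1 + 94/n) = 3n · (94/n + O(1/n^2)) = 282 + O(1/n) → 282.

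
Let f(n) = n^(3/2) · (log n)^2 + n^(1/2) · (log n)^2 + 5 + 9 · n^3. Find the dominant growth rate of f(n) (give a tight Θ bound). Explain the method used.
f(n) ∈ Θ(n^3)

Compare the terms by growth order. For large n, n^a · (log n)^b dominates n^a' · (log n)^b' iff a > a', or (a = a' and b > b'). Ranking the 4 terms shows the dominant one is 9 · n^3. Hence f(n) ∈ Θ(n^3).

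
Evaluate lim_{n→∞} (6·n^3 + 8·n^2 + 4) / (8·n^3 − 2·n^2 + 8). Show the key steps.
lim = 6/8 = 3/4

For large n the leading n^3 terms dominate both numerator and denominator. Dividing top and bottom by n^3, every other term tends to 0, leaving 6/8 = 3/4.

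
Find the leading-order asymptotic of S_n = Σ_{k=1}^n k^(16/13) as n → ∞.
S_n ~ (13/29) · n^(29/13)

Integral comparison: Σ_{k=1}^n k^(16/13) = ∫_0^n x^(16/13) dx + O(n^(16/13)). The integral is n^(1 + 16/13) / (1 + 16/13) = n^((16+13)/13) / ((16+13)/13) = (13/29) · n^(29/13).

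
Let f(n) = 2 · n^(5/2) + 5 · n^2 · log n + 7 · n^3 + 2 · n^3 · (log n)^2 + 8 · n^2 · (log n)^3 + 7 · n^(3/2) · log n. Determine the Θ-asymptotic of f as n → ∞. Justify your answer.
f(n) ∈ Θ(n^3 · (log n)^2)

Compare the terms by growth order. For large n, n^a · (log n)^b dominates n^a' · (log n)^b' iff a > a', or (a = a' and b > b'). Ranking the 6 terms shows the dominant one is 2 · n^3 · (log n)^2. Hence f(n) ∈ Θ(n^3 · (log n)^2).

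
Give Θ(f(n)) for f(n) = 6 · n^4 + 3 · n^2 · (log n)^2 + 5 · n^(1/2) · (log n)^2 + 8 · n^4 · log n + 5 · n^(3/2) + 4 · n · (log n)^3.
f(n) ∈ Θ(n^4 · log n)

Compare the terms by growth order. For large n, n^a · (log n)^b dominates n^a' · (log n)^b' iff a > a', or (a = a' and b > b'). Ranking the 6 terms shows the dominant one is 8 · n^4 · log n. Hence f(n) ∈ Θ(n^4 · log n).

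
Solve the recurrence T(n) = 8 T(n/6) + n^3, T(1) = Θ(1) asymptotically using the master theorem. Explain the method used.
T(n) = Θ(n^3)

log_6 8 ≈ 1.161. f(n) = n^3 dominates n^(log_6 8) since 3 > 1.161, and the regularity condition a·f(n/b) = 8·(n/6)^3 = (8/216)·n^3 ≤ c·f(n) holds with c = 8/216 ≈ 0.037 < 1. So this is Case 3: T(n) = Θ(f(n)) = Θ(n^3).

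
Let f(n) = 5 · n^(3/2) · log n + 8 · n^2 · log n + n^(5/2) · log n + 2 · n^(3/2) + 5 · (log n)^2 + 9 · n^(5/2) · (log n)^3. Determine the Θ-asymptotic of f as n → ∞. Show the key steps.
f(n) ∈ Θ(n^(5/2) · (log n)^3)

Compare the terms by growth order. For large n, n^a · (log n)^b dominates n^a' · (log n)^b' iff a > a', or (a = a' and b > b'). Ranking the 6 terms shows the dominant one is 9 · n^(5/2) · (log n)^3. Hence f(n) ∈ Θ(n^(5/2) · (log n)^3).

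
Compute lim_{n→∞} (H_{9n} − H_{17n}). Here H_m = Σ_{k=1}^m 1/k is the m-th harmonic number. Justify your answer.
lim = ln(9/17)

Euler-Maclaurin gives H_m = ln m + γ + 1/(2m) + O(1/m^2). The γ and O(1/m) terms cancel in the difference:
  H_{9n} − H_{17n} = ln(9n) − ln(17n) + O(1/n) = ln(9/17) + O(1/n).
Hence the limit is ln(9/17).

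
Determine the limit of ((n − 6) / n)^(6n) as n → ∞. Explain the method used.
lim = e^(−36)

Rewrite as (1 − 6/n)^(6n). By the standard limit (1 + x/n)^n → e^x, we have (1 − 6/n)^n → e^(−6), and raising to the 6th power gives e^(−36).
More precisely, ln[(1 − 6/n)^(6n)] = 6n · ln(1 − 6/n) = 6n · (-6/n + O(1/n^2)) = -36 + O(1/n) → -36.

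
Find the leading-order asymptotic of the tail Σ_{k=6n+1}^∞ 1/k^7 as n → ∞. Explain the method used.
Σ_{k>6n} 1/k^7 ~ 1/(6 · (6n)^6)

Compare to the integral: ∫_{6n}^∞ x^(−7) dx = [−x^(−6)/6]_{6n}^∞ = 1/((7−1)·(6n)^6). Euler-Maclaurin then gives
  Σ_{k>6n} 1/k^7 = ∫_{6n}^∞ dx/x^7 − 1/(2·(6n)^7) + O(1/(6n)^8).
(Equivalently this is ζ(7) − Σ_{k≤6n} 1/k^7.)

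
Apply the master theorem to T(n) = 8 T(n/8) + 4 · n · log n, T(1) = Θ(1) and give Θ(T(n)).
T(n) = Θ(n · (log n)^2)

Here log_8 8 = 1 and f(n) = 4 · n · log n = Θ(n^(log_8 8) · (log n)^1). This is the extended Case 2 of the master theorem (f matches the critical exponent up to log factors), giving T(n) = Θ(n^(log_8 8) · (log n)^(1+1)) = Θ(n · (log n)^2).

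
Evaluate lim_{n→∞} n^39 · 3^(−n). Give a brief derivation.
lim = 0

Exponentials with base > 1 dominate every fixed polynomial: for any fixed c, n^c / 3^n → 0 as n → ∞ (e.g. by the ratio test, or by writing 3^n = e^(n ln 3) and noting e^(n ln 3) / n^c → ∞). Hence n^39 · 3^(−n) = n^39 / 3^n → 0.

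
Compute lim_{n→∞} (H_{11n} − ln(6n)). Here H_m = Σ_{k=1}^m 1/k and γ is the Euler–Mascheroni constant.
lim = ln(11/6) + γ

By Euler-Maclaurin, H_m = ln m + γ + O(1/m). So
  H_{11n} − ln(6n) = ln(11n) + γ − ln(6n) + O(1/n)
                       = ln(11/6) + γ + O(1/n).
Hence the limit is ln(11/6) + γ.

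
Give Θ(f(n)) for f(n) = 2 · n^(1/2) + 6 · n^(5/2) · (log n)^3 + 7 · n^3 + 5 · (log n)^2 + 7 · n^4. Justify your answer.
f(n) ∈ Θ(n^4)

Compare the terms by growth order. For large n, n^a · (log n)^b dominates n^a' · (log n)^b' iff a > a', or (a = a' and b > b'). Ranking the 5 terms shows the dominant one is 7 · n^4. Hence f(n) ∈ Θ(n^4).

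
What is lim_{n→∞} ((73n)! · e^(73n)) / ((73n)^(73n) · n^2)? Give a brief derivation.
lim = 0

Stirling: (73n)! ~ sqrt(2π·73n) · (73n/e)^(73n). Hence
  (73n)! · e^(73n) / (73n)^(73n) ~ sqrt(2π·73n).
Dividing by n^2: sqrt(2π·73n) / n^2 = sqrt(2π·73) · n^((1−4)/2), so the expression behaves like sqrt(2π·73) · n^((1−4)/2) → 0.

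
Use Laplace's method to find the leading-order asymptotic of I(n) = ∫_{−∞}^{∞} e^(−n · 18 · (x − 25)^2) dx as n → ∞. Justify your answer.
I(n) = sqrt(π/(18n))

Here φ(x) = 18 · (x − 25)^2 has its unique minimum at x* = 25 with φ(x*) = 0 and φ''(x*) = 36. Laplace's method gives
  I(n) ~ e^(−n φ(x*)) · sqrt(2π / (n · φ''(x*))) = sqrt(2π / (36n)) = sqrt(π/(18n)).
This is exact: substituting u = (x − 25)·sqrt(18n) gives I(n) = (1/sqrt(18n)) ∫_{−∞}^{∞} e^(−u^2) du = sqrt(π/(18n)).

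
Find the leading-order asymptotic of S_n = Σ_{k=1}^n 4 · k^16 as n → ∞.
S_n ~ 4 · n^17 / 17

By integral comparison (Euler-Maclaurin), Σ_{k=1}^n 4 · k^16 = 4 · ∫_0^n x^16 dx + O(n^16) = 4 · n^17/17 + O(n^16). (Equivalently, Faulhaber's formula gives the same leading term.)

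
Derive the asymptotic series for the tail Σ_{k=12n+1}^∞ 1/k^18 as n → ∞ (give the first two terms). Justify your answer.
Σ_{k>12n} 1/k^18 = 1/(17 · (12n)^17) − 1/(2 · (12n)^18) + O(1/(12n)^19)

Compare to the integral: ∫_{12n}^∞ x^(−18) dx = [−x^(−17)/17]_{12n}^∞ = 1/((18−1)·(12n)^17). The Euler-Maclaurin correction adds −f(12n)/2 = −1/(2·(12n)^18). Euler-Maclaurin then gives
  Σ_{k>12n} 1/k^18 = ∫_{12n}^∞ dx/x^18 − 1/(2·(12n)^18) + O(1/(12n)^19).
(Equivalently this is ζ(18) − Σ_{k≤12n} 1/k^18.)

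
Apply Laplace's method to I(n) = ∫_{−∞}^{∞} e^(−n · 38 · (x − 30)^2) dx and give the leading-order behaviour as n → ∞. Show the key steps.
I(n) = sqrt(π/(38n))

Here φ(x) = 38 · (x − 30)^2 has its unique minimum at x* = 30 with φ(x*) = 0 and φ''(x*) = 76. Laplace's method gives
  I(n) ~ e^(−n φ(x*)) · sqrt(2π / (n · φ''(x*))) = sqrt(2π / (76n)) = sqrt(π/(38n)).
This is exact: substituting u = (x − 30)·sqrt(38n) gives I(n) = (1/sqrt(38n)) ∫_{−∞}^{∞} e^(−u^2) du = sqrt(π/(38n)).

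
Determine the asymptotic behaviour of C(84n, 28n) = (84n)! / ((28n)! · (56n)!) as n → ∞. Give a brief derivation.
C(84n, 28n) ~ (27/4)^(28n) · sqrt(3/(4π·28n))

Write N = 28n. Apply Stirling to each factorial:
  (3N)! ~ sqrt(2π·3N) · (3N/e)^(3N),
  N! ~ sqrt(2π N) · (N/e)^N,
  (2N)! ~ sqrt(2π·2N) · (2N/e)^(2N).
The exponential factors combine to (3N)^(3N) / (N^N · (2N)^(2N)) = 3^(3N)/2^(2N) = (3^3/2^2)^N = (27/4)^N.
The square-root prefactors combine to sqrt(2π·3N) / (sqrt(2π N)·sqrt(2π·2N)) = sqrt(3 / (2π·2·N)) = sqrt(3/(4π·28n)).
Substituting N = 28n: C(84n, 28n) ~ (27/4)^(28n) · sqrt(3/(4π·28n)).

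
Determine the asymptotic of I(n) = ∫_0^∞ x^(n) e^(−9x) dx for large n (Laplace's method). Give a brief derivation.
I(n) ~ (sqrt(2π·n) / 9) · (n/(9e))^(n)

Write the integrand as exp(n ln x − 9x) and set f(x) = n ln x − 9x. Then f'(x) = n/x − 9 = 0 at x* = n/9, and f''(x*) = −n/x*^2 = −9^2/(n). Laplace's method (interior maximum) gives
  I(n) ~ e^(f(x*)) · sqrt(2π / |f''(x*)|)
        = exp(n ln(n/9) − n) · sqrt(2π · n / 9^2)
        = (n/9)^(n) e^(−n) · sqrt(2π·n) / 9
        = (sqrt(2π·n) / 9) · (n/(9e))^(n).
This matches Γ(n+1)/9^(n+1) with Stirling applied to Γ.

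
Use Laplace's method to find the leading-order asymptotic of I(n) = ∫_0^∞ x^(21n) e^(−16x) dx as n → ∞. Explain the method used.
I(n) ~ (sqrt(2π·21n) / 16) · (21n/(16e))^(21n)

Write the integrand as exp(21n ln x − 16x) and set f(x) = 21n ln x − 16x. Then f'(x) = 21n/x − 16 = 0 at x* = 21n/16, and f''(x*) = −21n/x*^2 = −16^2/(21n). Laplace's method (interior maximum) gives
  I(n) ~ e^(f(x*)) · sqrt(2π / |f''(x*)|)
        = exp(21n ln(21n/16) − 21n) · sqrt(2π · 21n / 16^2)
        = (21n/16)^(21n) e^(−21n) · sqrt(2π·21n) / 16
        = (sqrt(2π·21n) / 16) · (21n/(16e))^(21n).
This matches Γ(21n+1)/16^(21n+1) with Stirling applied to Γ.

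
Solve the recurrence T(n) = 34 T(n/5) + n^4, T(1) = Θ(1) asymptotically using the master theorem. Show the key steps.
T(n) = Θ(n^4)

log_5 34 ≈ 2.191. f(n) = n^4 dominates n^(log_5 34) since 4 > 2.191, and the regularity condition a·f(n/b) = 34·(n/5)^4 = (34/625)·n^4 ≤ c·f(n) holds with c = 34/625 ≈ 0.0544 < 1. So this is Case 3: T(n) = Θ(f(n)) = Θ(n^4).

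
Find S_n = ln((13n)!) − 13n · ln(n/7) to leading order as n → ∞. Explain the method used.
S_n ~ 13n · (ln 91 − 1) + O(ln n)

Stirling: ln((13n)!) = 13n ln(13n) − 13n + O(ln n).
  S_n = 13n ln(13n) − 13n − 13n ln(n/7) + O(ln n)
      = 13n ln(13n) − 13n ln n + 13n ln 7 − 13n + O(ln n)
      = 13n ln 13 + 13n ln 7 − 13n + O(ln n)
      = 13n (ln 91 − 1) + O(ln n).
Numerically ln(91) − 1 ≈ 3.5109.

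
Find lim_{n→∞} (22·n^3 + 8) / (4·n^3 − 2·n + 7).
lim = 22/4 = 11/2

For large n the leading n^3 terms dominate both numerator and denominator. Dividing top and bottom by n^3, every other term tends to 0, leaving 22/4 = 11/2.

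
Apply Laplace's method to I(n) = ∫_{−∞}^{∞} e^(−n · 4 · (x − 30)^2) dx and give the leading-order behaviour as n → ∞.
I(n) = sqrt(π/(4n))

Here φ(x) = 4 · (x − 30)^2 has its unique minimum at x* = 30 with φ(x*) = 0 and φ''(x*) = 8. Laplace's method gives
  I(n) ~ e^(−n φ(x*)) · sqrt(2π / (n · φ''(x*))) = sqrt(2π / (8n)) = sqrt(π/(4n)).
This is exact: substituting u = (x − 30)·sqrt(4n) gives I(n) = (1/sqrt(4n)) ∫_{−∞}^{∞} e^(−u^2) du = sqrt(π/(4n)).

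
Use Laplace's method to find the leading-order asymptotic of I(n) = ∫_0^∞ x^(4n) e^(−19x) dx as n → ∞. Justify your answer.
I(n) ~ (sqrt(2π·4n) / 19) · (4n/(19e))^(4n)

Write the integrand as exp(4n ln x − 19x) and set f(x) = 4n ln x − 19x. Then f'(x) = 4n/x − 19 = 0 at x* = 4n/19, and f''(x*) = −4n/x*^2 = −19^2/(4n). Laplace's method (interior maximum) gives
  I(n) ~ e^(f(x*)) · sqrt(2π / |f''(x*)|)
        = exp(4n ln(4n/19) − 4n) · sqrt(2π · 4n / 19^2)
        = (4n/19)^(4n) e^(−4n) · sqrt(2π·4n) / 19
        = (sqrt(2π·4n) / 19) · (4n/(19e))^(4n).
This matches Γ(4n+1)/19^(4n+1) with Stirling applied to Γ.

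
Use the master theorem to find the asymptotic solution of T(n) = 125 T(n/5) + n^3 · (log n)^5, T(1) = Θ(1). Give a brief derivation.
T(n) = Θ(n^3 · (log n)^6)

Here log_5 125 = 3 and f(n) = n^3 · (log n)^5 = Θ(n^(log_5 125) · (log n)^5). This is the extended Case 2 of the master theorem (f matches the critical exponent up to log factors), giving T(n) = Θ(n^(log_5 125) · (log n)^(5+1)) = Θ(n^3 · (log n)^6).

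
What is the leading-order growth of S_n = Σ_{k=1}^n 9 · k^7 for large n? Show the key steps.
S_n ~ 9 · n^8 / 8

By integral comparison (Euler-Maclaurin), Σ_{k=1}^n 9 · k^7 = 9 · ∫_0^n x^7 dx + O(n^7) = 9 · n^8/8 + O(n^7). (Equivalently, Faulhaber's formula gives the same leading term.)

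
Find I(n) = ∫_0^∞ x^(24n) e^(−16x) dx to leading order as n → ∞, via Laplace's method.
I(n) ~ (sqrt(2π·24n) / 16) · (24n/(16e))^(24n)

Write the integrand as exp(24n ln x − 16x) and set f(x) = 24n ln x − 16x. Then f'(x) = 24n/x − 16 = 0 at x* = 24n/16, and f''(x*) = −24n/x*^2 = −16^2/(24n). Laplace's method (interior maximum) gives
  I(n) ~ e^(f(x*)) · sqrt(2π / |f''(x*)|)
        = exp(24n ln(24n/16) − 24n) · sqrt(2π · 24n / 16^2)
        = (24n/16)^(24n) e^(−24n) · sqrt(2π·24n) / 16
        = (sqrt(2π·24n) / 16) · (24n/(16e))^(24n).
This matches Γ(24n+1)/16^(24n+1) with Stirling applied to Γ.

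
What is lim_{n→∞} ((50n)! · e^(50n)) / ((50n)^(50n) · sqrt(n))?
lim = sqrt(2π·50)

Stirling: (50n)! ~ sqrt(2π·50n) · (50n/e)^(50n). Hence
  (50n)! · e^(50n) / (50n)^(50n) ~ sqrt(2π·50n).
Dividing by sqrt(n): sqrt(2π·50n) / sqrt(n) = sqrt(2π·50) · n^((1−1)/2), so the limit is sqrt(2π·50).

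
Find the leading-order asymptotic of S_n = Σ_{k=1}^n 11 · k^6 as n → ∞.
S_n ~ 11 · n^7 / 7

By integral comparison (Euler-Maclaurin), Σ_{k=1}^n 11 · k^6 = 11 · ∫_0^n x^6 dx + O(n^6) = 11 · n^7/7 + O(n^6). (Equivalently, Faulhaber's formula gives the same leading term.)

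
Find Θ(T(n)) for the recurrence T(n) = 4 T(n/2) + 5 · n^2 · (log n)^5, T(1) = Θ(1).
T(n) = Θ(n^2 · (log n)^6)

Here log_2 4 = 2 and f(n) = 5 · n^2 · (log n)^5 = Θ(n^(log_2 4) · (log n)^5). This is the extended Case 2 of the master theorem (f matches the critical exponent up to log factors), giving T(n) = Θ(n^(log_2 4) · (log n)^(5+1)) = Θ(n^2 · (log n)^6).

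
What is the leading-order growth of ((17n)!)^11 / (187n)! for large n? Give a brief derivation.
((17n)!)^11/(187n)! ~ ((2π·17n)^(10/2) / sqrt(11)) · 11^(−11·17n)  →  0

Write N = 17n. Stirling: N! ~ sqrt(2π N)(N/e)^N and (11N)! ~ sqrt(2π·11N)·(11N/e)^(11N).
  (N!)^11/(11N)! ~ (2π N)^(11/2) (N/e)^(11N) / [sqrt(2π·11N) (11N/e)^(11N)]
     = (2π N)^(11/2) / sqrt(2π·11N) · (N/(11N))^(11N)
     = (2π N)^((11−1)/2) / sqrt(11) · 11^(−11N).
Since 11^11 > 1, the factor 11^(−11N) decays exponentially, so the ratio → 0. Substituting N = 17n gives the stated form.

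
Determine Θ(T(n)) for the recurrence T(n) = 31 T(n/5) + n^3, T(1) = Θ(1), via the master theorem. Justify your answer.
T(n) = Θ(n^3)

log_5 31 ≈ 2.134. f(n) = n^3 dominates n^(log_5 31) since 3 > 2.134, and the regularity condition a·f(n/b) = 31·(n/5)^3 = (31/125)·n^3 ≤ c·f(n) holds with c = 31/125 ≈ 0.248 < 1. So this is Case 3: T(n) = Θ(f(n)) = Θ(n^3).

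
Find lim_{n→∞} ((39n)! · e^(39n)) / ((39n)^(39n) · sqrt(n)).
lim = sqrt(2π·39)

Stirling: (39n)! ~ sqrt(2π·39n) · (39n/e)^(39n). Hence
  (39n)! · e^(39n) / (39n)^(39n) ~ sqrt(2π·39n).
Dividing by sqrt(n): sqrt(2π·39n) / sqrt(n) = sqrt(2π·39) · n^((1−1)/2), so the limit is sqrt(2π·39).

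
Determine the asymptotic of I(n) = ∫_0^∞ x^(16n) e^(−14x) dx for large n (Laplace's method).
I(n) ~ (sqrt(2π·16n) / 14) · (16n/(14e))^(16n)

Write the integrand as exp(16n ln x − 14x) and set f(x) = 16n ln x − 14x. Then f'(x) = 16n/x − 14 = 0 at x* = 16n/14, and f''(x*) = −16n/x*^2 = −14^2/(16n). Laplace's method (interior maximum) gives
  I(n) ~ e^(f(x*)) · sqrt(2π / |f''(x*)|)
        = exp(16n ln(16n/14) − 16n) · sqrt(2π · 16n / 14^2)
        = (16n/14)^(16n) e^(−16n) · sqrt(2π·16n) / 14
        = (sqrt(2π·16n) / 14) · (16n/(14e))^(16n).
This matches Γ(16n+1)/14^(16n+1) with Stirling applied to Γ.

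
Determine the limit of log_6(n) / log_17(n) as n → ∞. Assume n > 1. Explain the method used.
lim = ln(17) / ln(6) = log_6(17)

Change of base: log_6(n) = ln n / ln 6 and log_17(n) = ln n / ln 17. The ratio is (ln n / ln 6) · (ln 17 / ln n) = ln 17 / ln 6, a constant independent of n. So the limit is ln 17 / ln 6 = log_6(17).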